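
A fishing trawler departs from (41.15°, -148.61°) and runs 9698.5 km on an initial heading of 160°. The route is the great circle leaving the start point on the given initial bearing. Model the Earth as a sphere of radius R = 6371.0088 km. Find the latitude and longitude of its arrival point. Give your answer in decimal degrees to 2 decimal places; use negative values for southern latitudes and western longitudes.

Angular distance δ = d/R = 9698.5 / 6371.0088 = 1.522286 rad.
With φ₁ = 41.15° = 0.718203 rad and θ = 160° = 2.792527 rad:
Destination latitude: φ₂ = arcsin( sin φ₁ cos δ + cos φ₁ sin δ cos θ ) = arcsin(-0.674838) = -42.44°.
For the longitude increment, Δλ = atan2( sin θ sin δ cos φ₁, cos δ − sin φ₁ sin φ₂ ) = atan2(0.257235, 0.492556) = 27.58°.
λ₂ = λ₁ + Δλ = -121.03°.

latitude -42.44°, longitude -121.03°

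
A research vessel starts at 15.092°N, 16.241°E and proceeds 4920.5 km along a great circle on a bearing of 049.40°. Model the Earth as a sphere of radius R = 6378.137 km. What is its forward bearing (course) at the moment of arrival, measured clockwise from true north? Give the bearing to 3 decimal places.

Angular distance δ = d/R = 4920.5 / 6378.137 = 0.771464 rad.
With φ₁ = 15.092° = 0.263405 rad and θ = 49.4° = 0.862193 rad:
Destination latitude: φ₂ = arcsin( sin φ₁ cos δ + cos φ₁ sin δ cos θ ) = arcsin(0.624718) = 38.661°.
For the longitude increment, Δλ = atan2( sin θ sin δ cos φ₁, cos δ − sin φ₁ sin φ₂ ) = atan2(0.511095, 0.554233) = 42.681°.
λ₂ = λ₁ + Δλ = 58.922°.
The forward bearing on arrival equals the back-azimuth from the destination plus 180°.
Back-azimuth from P₂ (38.661°, 58.922°) to P₁ (15.092°, 16.241°), with Δλ' = λ₁ − λ₂ = -42.681°: atan2( sin Δλ' cos φ₁ , cos φ₂ sin φ₁ − sin φ₂ cos φ₁ cos Δλ' ) = 249.855°.
Final bearing = (249.855° + 180°) mod 360° = 69.855°.

final bearing 69.855°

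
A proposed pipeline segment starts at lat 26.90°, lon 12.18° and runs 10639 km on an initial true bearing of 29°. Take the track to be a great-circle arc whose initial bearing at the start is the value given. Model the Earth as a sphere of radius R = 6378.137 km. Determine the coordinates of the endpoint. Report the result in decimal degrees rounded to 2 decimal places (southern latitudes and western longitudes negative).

Central angle δ = d/R = 1.668042 rad.
With φ₁ = 26.90° = 0.469494 rad and θ = 29° = 0.506145 rad:
Applying the spherical law of cosines for sides, sin φ₂ = sin φ₁ cos δ + cos φ₁ sin δ cos θ = 0.732371, so φ₂ = 47.09°.
Then Δλ = atan2(0.430309, -0.428442) = 2.354020 rad, from sin θ sin δ cos φ₁ over cos δ − sin φ₁ sin φ₂.
λ₂ = 12.18° + 134.88° = 147.06°.

latitude 47.09°, longitude 147.06°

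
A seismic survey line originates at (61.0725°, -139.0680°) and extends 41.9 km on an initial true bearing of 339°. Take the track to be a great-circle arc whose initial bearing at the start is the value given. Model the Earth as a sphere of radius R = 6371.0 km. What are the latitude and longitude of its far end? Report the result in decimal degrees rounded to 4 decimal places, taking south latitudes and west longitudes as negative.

Central angle δ = d/R = 0.006577 rad.
With φ₁ = 61.0725° = 1.065916 rad and θ = 339° = 5.916666 rad:
sin φ₂ = sin φ₁ cos δ + cos φ₁ sin δ cos θ = (0.875232)(0.999978) + (0.483703)(0.006577)(0.933580) = 0.878183
φ₂ = asin(0.878183) = 1.072051 rad = 61.4240°.
Then Δλ = atan2(-0.001140, 0.231364) = -0.004927 rad, from sin θ sin δ cos φ₁ over cos δ − sin φ₁ sin φ₂.
λ₂ = λ₁ + Δλ = -139.3503°.

latitude 61.4240°, longitude -139.3503°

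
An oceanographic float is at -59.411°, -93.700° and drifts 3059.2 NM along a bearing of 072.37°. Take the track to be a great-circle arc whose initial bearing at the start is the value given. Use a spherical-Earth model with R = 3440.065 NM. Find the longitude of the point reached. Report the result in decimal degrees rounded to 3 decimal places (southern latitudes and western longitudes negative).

The arc subtends δ = 3059.2/3440.065 = 0.889286 rad at the centre.
Converting: φ₁ = -1.036918 rad, θ = 1.263095 rad.
Applying the spherical law of cosines for sides, sin φ₂ = sin φ₁ cos δ + cos φ₁ sin δ cos θ = -0.422606, so φ₂ = -24.999°.
For the longitude increment, Δλ = atan2( sin θ sin δ cos φ₁, cos δ − sin φ₁ sin φ₂ ) = atan2(0.376642, 0.266171) = 54.751°.
Hence λ₂ = -93.700° + 54.751° = -38.949°.

longitude -38.949°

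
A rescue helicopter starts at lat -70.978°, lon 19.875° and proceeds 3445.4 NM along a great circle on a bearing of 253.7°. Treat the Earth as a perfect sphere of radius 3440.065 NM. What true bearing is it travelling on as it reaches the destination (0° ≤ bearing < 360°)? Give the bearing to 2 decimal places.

Angular distance δ = d/R = 3445.4 / 3440.065 = 1.001551 rad.
Start latitude φ₁ = -1.238800 rad; initial bearing θ = 4.427900 rad.
Applying the spherical law of cosines for sides, sin φ₂ = sin φ₁ cos δ + cos φ₁ sin δ cos θ = -0.586617, so φ₂ = -35.917°.
Δλ = atan2( sin θ sin δ cos φ₁ , cos δ − sin φ₁ sin φ₂ ) = atan2(-0.263500, -0.015587) = -1.629881 rad = -93.385°.
λ₂ = 19.875° + -93.385° = -73.510°.
The forward bearing on arrival equals the back-azimuth from the destination plus 180°.
Back-azimuth from P₂ (-35.92°, -73.51°) to P₁ (-70.98°, 19.88°), with Δλ' = λ₁ − λ₂ = 93.39°: atan2( sin Δλ' cos φ₁ , cos φ₂ sin φ₁ − sin φ₂ cos φ₁ cos Δλ' ) = 157.28°.
Final bearing = (157.28° + 180°) mod 360° = 337.28°.

final bearing 337.28°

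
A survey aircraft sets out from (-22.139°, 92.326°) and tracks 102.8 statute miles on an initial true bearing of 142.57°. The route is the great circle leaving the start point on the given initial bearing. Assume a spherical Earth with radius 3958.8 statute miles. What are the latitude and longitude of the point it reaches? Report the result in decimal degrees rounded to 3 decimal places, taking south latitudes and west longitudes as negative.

Central angle δ = d/R = 0.025967 rad.
Start latitude φ₁ = -0.386398 rad; initial bearing θ = 2.488316 rad.
Destination latitude: φ₂ = arcsin( sin φ₁ cos δ + cos φ₁ sin δ cos θ ) = arcsin(-0.395826) = -23.317°.
Δλ = atan2( sin θ sin δ cos φ₁ , cos δ − sin φ₁ sin φ₂ ) = atan2(0.014618, 0.850494) = 0.017185 rad = 0.985°.
λ₂ = λ₁ + Δλ = 93.311°.

latitude -23.317°, longitude 93.311°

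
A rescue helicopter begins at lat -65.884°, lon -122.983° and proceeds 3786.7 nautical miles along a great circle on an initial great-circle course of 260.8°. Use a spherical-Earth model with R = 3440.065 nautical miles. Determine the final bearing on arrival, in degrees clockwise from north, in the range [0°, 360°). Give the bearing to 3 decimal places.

final bearing 332.781°

Central angle δ = d/R = 1.100764 rad.
Start latitude φ₁ = -1.149893 rad; initial bearing θ = 4.551819 rad.
Applying the spherical law of cosines for sides, sin φ₂ = sin φ₁ cos δ + cos φ₁ sin δ cos θ = -0.471626, so φ₂ = -28.140°.
For the longitude increment, Δλ = atan2( sin θ sin δ cos φ₁, cos δ − sin φ₁ sin φ₂ ) = atan2(-0.359590, 0.022453) = -86.427°.
λ₂ = -122.983° + -86.427° = -209.410°, normalized to (−180°, 180°] → 150.590°.
The forward bearing on arrival equals the back-azimuth from the destination plus 180°.
Back-azimuth from P₂ (-28.140°, 150.590°) to P₁ (-65.884°, -122.983°), with Δλ' = λ₁ − λ₂ = -273.573°: atan2( sin Δλ' cos φ₁ , cos φ₂ sin φ₁ − sin φ₂ cos φ₁ cos Δλ' ) = 152.781°.
Final bearing = (152.781° + 180°) mod 360° = 332.781°.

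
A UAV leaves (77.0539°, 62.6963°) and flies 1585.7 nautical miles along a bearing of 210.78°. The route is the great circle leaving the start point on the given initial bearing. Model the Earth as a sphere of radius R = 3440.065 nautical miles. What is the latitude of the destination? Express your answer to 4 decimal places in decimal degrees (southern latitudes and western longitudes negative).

δ = 1585.7/3440.065 = 0.460951 rad (26.4105°).
With φ₁ = 77.0539° = 1.344844 rad and θ = 210.78° = 3.678805 rad:
Destination latitude: φ₂ = arcsin( sin φ₁ cos δ + cos φ₁ sin δ cos θ ) = arcsin(0.787251) = 51.9293°.
Then Δλ = atan2(-0.050995, 0.128390) = -0.378082 rad, from sin θ sin δ cos φ₁ over cos δ − sin φ₁ sin φ₂.
λ₂ = λ₁ + Δλ = 41.0338°.

latitude 51.9293°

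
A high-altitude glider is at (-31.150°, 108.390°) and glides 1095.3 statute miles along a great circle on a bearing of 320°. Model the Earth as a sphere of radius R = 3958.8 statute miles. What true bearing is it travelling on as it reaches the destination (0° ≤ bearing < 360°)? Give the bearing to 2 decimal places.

final bearing 324.53°

δ = 1095.3/3958.8 = 0.276675 rad (15.8523°).
Converting: φ₁ = -0.543670 rad, θ = 5.585054 rad.
sin φ₂ = sin φ₁ cos δ + cos φ₁ sin δ cos θ = (-0.517280)(0.961969) + (0.855816)(0.273158)(0.766044) = -0.318527
φ₂ = asin(-0.318527) = -0.324175 rad = -18.574°.
For the longitude increment, Δλ = atan2( sin θ sin δ cos φ₁, cos δ − sin φ₁ sin φ₂ ) = atan2(-0.150267, 0.797201) = -10.675°.
Hence λ₂ = 108.390° + -10.675° = 97.715°.
The forward bearing on arrival equals the back-azimuth from the destination plus 180°.
Back-azimuth from P₂ (-18.57°, 97.72°) to P₁ (-31.15°, 108.39°), with Δλ' = λ₁ − λ₂ = 10.67°: atan2( sin Δλ' cos φ₁ , cos φ₂ sin φ₁ − sin φ₂ cos φ₁ cos Δλ' ) = 144.53°.
Final bearing = (144.53° + 180°) mod 360° = 324.53°.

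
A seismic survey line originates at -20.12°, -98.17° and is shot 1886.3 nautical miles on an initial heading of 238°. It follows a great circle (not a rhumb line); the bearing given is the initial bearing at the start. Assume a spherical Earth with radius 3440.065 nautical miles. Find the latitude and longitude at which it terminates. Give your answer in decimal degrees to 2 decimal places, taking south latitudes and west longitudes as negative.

latitude -33.57°, longitude -130.21°

Central angle δ = d/R = 0.548333 rad.
Converting: φ₁ = -0.351160 rad, θ = 4.153884 rad.
Destination latitude: φ₂ = arcsin( sin φ₁ cos δ + cos φ₁ sin δ cos θ ) = arcsin(-0.552928) = -33.57°.
For the longitude increment, Δλ = atan2( sin θ sin δ cos φ₁, cos δ − sin φ₁ sin φ₂ ) = atan2(-0.415081, 0.663194) = -32.04°.
λ₂ = -98.17° + -32.04° = -130.21°.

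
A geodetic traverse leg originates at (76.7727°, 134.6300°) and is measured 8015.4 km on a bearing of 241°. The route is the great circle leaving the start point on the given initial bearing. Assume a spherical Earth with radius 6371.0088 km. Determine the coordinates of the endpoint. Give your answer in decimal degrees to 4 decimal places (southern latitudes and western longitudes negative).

Central angle δ = d/R = 1.258105 rad.
Converting: φ₁ = 1.339936 rad, θ = 4.206243 rad.
Applying the spherical law of cosines for sides, sin φ₂ = sin φ₁ cos δ + cos φ₁ sin δ cos θ = 0.193907, so φ₂ = 11.1809°.
Then Δλ = atan2(-0.190422, 0.118858) = -1.012785 rad, from sin θ sin δ cos φ₁ over cos δ − sin φ₁ sin φ₂.
λ₂ = 134.6300° + -58.0283° = 76.6017°.

latitude 11.1809°, longitude 76.6017°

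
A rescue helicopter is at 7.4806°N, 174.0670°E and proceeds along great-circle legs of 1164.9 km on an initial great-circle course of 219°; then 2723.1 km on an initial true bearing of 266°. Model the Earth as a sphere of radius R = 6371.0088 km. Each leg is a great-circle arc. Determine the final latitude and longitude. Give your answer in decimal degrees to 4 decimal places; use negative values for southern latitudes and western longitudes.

latitude -2.2873°, longitude 143.0493°

Apply the spherical direct solution leg by leg, carrying full precision between legs.
Leg 1: from (7.4806°, 174.0670°), δ = 1164.9/6371.0088 = 0.182844 rad, θ = 219° → φ = -0.6923°, λ = 167.4959°.
Leg 2: from (-0.6923°, 167.4959°), δ = 2723.1/6371.0088 = 0.427421 rad, θ = 266° → φ = -2.2873°, λ = 143.0493°.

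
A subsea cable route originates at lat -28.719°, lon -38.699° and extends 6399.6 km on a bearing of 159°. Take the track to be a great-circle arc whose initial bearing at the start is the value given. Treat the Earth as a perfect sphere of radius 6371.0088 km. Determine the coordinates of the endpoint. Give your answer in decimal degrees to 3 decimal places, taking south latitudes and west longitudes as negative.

latitude -71.573°, longitude 34.389°

δ = 6399.6/6371.0088 = 1.004488 rad (57.5529°).
With φ₁ = -28.719° = -0.501241 rad and θ = 159° = 2.775074 rad:
sin φ₂ = sin φ₁ cos δ + cos φ₁ sin δ cos θ = (-0.480514)(0.536521) + (0.876987)(0.843887)(-0.933580) = -0.948728
φ₂ = asin(-0.948728) = -1.249188 rad = -71.573°.
For the longitude increment, Δλ = atan2( sin θ sin δ cos φ₁, cos δ − sin φ₁ sin φ₂ ) = atan2(0.265220, 0.080643) = 73.088°.
λ₂ = λ₁ + Δλ = 34.389°.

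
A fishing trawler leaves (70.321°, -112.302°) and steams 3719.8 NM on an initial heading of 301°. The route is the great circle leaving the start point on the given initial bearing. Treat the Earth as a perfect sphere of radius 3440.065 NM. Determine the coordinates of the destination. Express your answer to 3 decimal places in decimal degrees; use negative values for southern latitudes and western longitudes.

Central angle δ = d/R = 1.081317 rad.
With φ₁ = 70.321° = 1.227333 rad and θ = 301° = 5.253441 rad:
sin φ₂ = sin φ₁ cos δ + cos φ₁ sin δ cos θ = (0.941594)(0.470167) + (0.336750)(0.882578)(0.515038) = 0.595780
φ₂ = asin(0.595780) = 0.638236 rad = 36.568°.
Then Δλ = atan2(-0.254757, -0.090816) = -1.913233 rad, from sin θ sin δ cos φ₁ over cos δ − sin φ₁ sin φ₂.
λ₂ = -112.302° + -109.620° = -221.922°, normalized to (−180°, 180°] → 138.078°.

latitude 36.568°, longitude 138.078°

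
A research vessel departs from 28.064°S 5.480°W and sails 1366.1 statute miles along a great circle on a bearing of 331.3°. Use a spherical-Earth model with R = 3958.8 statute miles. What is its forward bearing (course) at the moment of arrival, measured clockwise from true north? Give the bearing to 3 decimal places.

final bearing 334.477°

The arc subtends δ = 1366.1/3958.8 = 0.345079 rad at the centre.
Start latitude φ₁ = -0.489809 rad; initial bearing θ = 5.782276 rad.
Destination latitude: φ₂ = arcsin( sin φ₁ cos δ + cos φ₁ sin δ cos θ ) = arcsin(-0.180897) = -10.422°.
Then Δλ = atan2(-0.143346, 0.855944) = -0.165931 rad, from sin θ sin δ cos φ₁ over cos δ − sin φ₁ sin φ₂.
λ₂ = λ₁ + Δλ = -14.987°.
The forward bearing on arrival equals the back-azimuth from the destination plus 180°.
Back-azimuth from P₂ (-10.422°, -14.987°) to P₁ (-28.064°, -5.480°), with Δλ' = λ₁ − λ₂ = 9.507°: atan2( sin Δλ' cos φ₁ , cos φ₂ sin φ₁ − sin φ₂ cos φ₁ cos Δλ' ) = 154.477°.
Final bearing = (154.477° + 180°) mod 360° = 334.477°.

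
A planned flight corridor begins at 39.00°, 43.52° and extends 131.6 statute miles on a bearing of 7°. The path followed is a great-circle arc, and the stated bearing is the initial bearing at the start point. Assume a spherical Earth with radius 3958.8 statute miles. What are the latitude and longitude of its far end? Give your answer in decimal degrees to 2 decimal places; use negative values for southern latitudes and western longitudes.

latitude 40.89°, longitude 43.83°

The arc subtends δ = 131.6/3958.8 = 0.033242 rad at the centre.
With φ₁ = 39.00° = 0.680678 rad and θ = 7° = 0.122173 rad:
sin φ₂ = sin φ₁ cos δ + cos φ₁ sin δ cos θ = (0.629320)(0.999448) + (0.777146)(0.033236)(0.992546) = 0.654610
φ₂ = asin(0.654610) = 0.713666 rad = 40.89°.
For the longitude increment, Δλ = atan2( sin θ sin δ cos φ₁, cos δ − sin φ₁ sin φ₂ ) = atan2(0.003148, 0.587488) = 0.31°.
Hence λ₂ = 43.52° + 0.31° = 43.83°.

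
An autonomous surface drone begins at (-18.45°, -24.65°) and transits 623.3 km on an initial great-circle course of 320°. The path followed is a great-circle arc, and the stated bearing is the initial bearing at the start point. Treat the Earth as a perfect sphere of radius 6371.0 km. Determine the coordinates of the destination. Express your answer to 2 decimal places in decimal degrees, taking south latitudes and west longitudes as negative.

latitude -14.12°, longitude -28.36°

δ = 623.3/6371 = 0.097834 rad (5.6055°).
Converting: φ₁ = -0.322013 rad, θ = 5.585054 rad.
sin φ₂ = sin φ₁ cos δ + cos φ₁ sin δ cos θ = (-0.316477)(0.995218) + (0.948600)(0.097678)(0.766044) = -0.243984
φ₂ = asin(-0.243984) = -0.246472 rad = -14.12°.
For the longitude increment, Δλ = atan2( sin θ sin δ cos φ₁, cos δ − sin φ₁ sin φ₂ ) = atan2(-0.059559, 0.918003) = -3.71°.
λ₂ = -24.65° + -3.71° = -28.36°.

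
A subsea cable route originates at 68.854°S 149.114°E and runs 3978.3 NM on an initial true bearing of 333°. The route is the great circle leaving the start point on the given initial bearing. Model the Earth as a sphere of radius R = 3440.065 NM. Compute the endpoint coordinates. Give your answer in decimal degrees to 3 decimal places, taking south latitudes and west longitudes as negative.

latitude -4.660°, longitude 124.472°

The arc subtends δ = 3978.3/3440.065 = 1.156461 rad at the centre.
Start latitude φ₁ = -1.201729 rad; initial bearing θ = 5.811946 rad.
sin φ₂ = sin φ₁ cos δ + cos φ₁ sin δ cos θ = (-0.932664)(0.402582) + (0.360746)(0.915384)(0.891007) = -0.081245
φ₂ = asin(-0.081245) = -0.081334 rad = -4.660°.
For the longitude increment, Δλ = atan2( sin θ sin δ cos φ₁, cos δ − sin φ₁ sin φ₂ ) = atan2(-0.149917, 0.326808) = -24.642°.
λ₂ = 149.114° + -24.642° = 124.472°.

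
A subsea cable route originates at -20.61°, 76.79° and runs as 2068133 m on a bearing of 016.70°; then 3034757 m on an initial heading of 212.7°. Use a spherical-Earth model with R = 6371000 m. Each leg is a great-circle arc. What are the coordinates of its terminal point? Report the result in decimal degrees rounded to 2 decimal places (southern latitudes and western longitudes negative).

Apply the spherical direct solution leg by leg, carrying full precision between legs.
Leg 1: from (-20.61°, 76.79°), δ = 2068133/6371000 = 0.324617 rad, θ = 16.7° → φ = -2.73°, λ = 82.05°.
Leg 2: from (-2.73°, 82.05°), δ = 3034757/6371000 = 0.476339 rad, θ = 212.7° → φ = -25.33°, λ = 66.15°.

latitude -25.33°, longitude 66.15°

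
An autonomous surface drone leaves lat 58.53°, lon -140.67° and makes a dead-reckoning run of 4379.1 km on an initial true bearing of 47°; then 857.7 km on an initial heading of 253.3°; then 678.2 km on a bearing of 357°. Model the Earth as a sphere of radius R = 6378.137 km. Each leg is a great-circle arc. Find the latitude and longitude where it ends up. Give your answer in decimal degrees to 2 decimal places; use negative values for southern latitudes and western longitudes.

Apply the spherical direct solution leg by leg, carrying full precision between legs.
Leg 1: from (58.53°, -140.67°), δ = 4379.1/6378.137 = 0.686580 rad, θ = 47° → φ = 62.29°, λ = -54.99°.
Leg 2: from (62.29°, -54.99°), δ = 857.7/6378.137 = 0.134475 rad, θ = 253.3° → φ = 59.25°, λ = -69.54°.
Leg 3: from (59.25°, -69.54°), δ = 678.2/6378.137 = 0.106332 rad, θ = 357° → φ = 65.34°, λ = -70.30°.

latitude 65.34°, longitude -70.30°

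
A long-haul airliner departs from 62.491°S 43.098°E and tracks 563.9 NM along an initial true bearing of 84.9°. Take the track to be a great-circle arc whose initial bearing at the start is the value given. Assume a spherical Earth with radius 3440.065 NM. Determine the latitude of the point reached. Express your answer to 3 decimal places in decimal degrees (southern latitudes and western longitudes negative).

Central angle δ = d/R = 0.163921 rad.
Start latitude φ₁ = -1.090674 rad; initial bearing θ = 1.481785 rad.
Applying the spherical law of cosines for sides, sin φ₂ = sin φ₁ cos δ + cos φ₁ sin δ cos θ = -0.868348, so φ₂ = -60.267°.
Δλ = atan2( sin θ sin δ cos φ₁ , cos δ − sin φ₁ sin φ₂ ) = atan2(0.075076, 0.216423) = 0.333906 rad = 19.131°.
λ₂ = λ₁ + Δλ = 62.229°.

latitude -60.267°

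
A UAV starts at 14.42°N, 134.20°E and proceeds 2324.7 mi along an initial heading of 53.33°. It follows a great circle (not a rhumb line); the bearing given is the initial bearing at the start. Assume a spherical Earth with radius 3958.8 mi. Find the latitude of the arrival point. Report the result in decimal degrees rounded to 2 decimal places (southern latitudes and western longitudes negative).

latitude 31.85°

δ = 2324.7/3958.8 = 0.587223 rad (33.6454°).
With φ₁ = 14.42° = 0.251676 rad and θ = 53.33° = 0.930784 rad:
sin φ₂ = sin φ₁ cos δ + cos φ₁ sin δ cos θ = (0.249028)(0.832482) + (0.968496)(0.554052)(0.597205) = 0.527770
φ₂ = asin(0.527770) = 0.555973 rad = 31.85°.
Δλ = atan2( sin θ sin δ cos φ₁ , cos δ − sin φ₁ sin φ₂ ) = atan2(0.430398, 0.701053) = 0.550600 rad = 31.55°.
λ₂ = λ₁ + Δλ = 165.75°.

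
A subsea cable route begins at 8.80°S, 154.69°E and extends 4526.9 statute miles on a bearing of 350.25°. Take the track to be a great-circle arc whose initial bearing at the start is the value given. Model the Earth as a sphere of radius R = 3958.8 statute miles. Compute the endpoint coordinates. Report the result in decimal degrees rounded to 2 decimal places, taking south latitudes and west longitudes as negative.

Central angle δ = d/R = 1.143503 rad.
With φ₁ = -8.80° = -0.153589 rad and θ = 350.25° = 6.113016 rad:
Applying the spherical law of cosines for sides, sin φ₂ = sin φ₁ cos δ + cos φ₁ sin δ cos θ = 0.822988, so φ₂ = 55.39°.
Δλ = atan2( sin θ sin δ cos φ₁ , cos δ − sin φ₁ sin φ₂ ) = atan2(-0.152309, 0.540314) = -0.274760 rad = -15.74°.
λ₂ = λ₁ + Δλ = 138.95°.

latitude 55.39°, longitude 138.95°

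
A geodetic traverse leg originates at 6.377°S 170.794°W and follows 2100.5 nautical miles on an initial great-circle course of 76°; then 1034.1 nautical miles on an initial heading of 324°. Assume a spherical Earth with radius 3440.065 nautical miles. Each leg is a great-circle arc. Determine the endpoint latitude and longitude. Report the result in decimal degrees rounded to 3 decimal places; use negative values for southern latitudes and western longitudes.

Apply the spherical direct solution leg by leg, carrying full precision between legs.
Leg 1: from (-6.377°, -170.794°), δ = 2100.5/3440.065 = 0.610599 rad, θ = 76° → φ = 2.685°, λ = -136.950°.
Leg 2: from (2.685°, -136.950°), δ = 1034.1/3440.065 = 0.300605 rad, θ = 324° → φ = 16.501°, λ = -147.408°.

latitude 16.501°, longitude -147.408°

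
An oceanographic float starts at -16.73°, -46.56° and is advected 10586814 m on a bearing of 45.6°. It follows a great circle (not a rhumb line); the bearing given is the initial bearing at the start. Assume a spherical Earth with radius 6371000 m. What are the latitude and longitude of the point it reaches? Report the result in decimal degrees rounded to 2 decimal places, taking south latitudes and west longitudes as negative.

latitude 43.90°, longitude 34.37°

δ = 10586814/6371000 = 1.661719 rad (95.2095°).
With φ₁ = -16.73° = -0.291994 rad and θ = 45.6° = 0.795870 rad:
Applying the spherical law of cosines for sides, sin φ₂ = sin φ₁ cos δ + cos φ₁ sin δ cos θ = 0.693417, so φ₂ = 43.90°.
Then Δλ = atan2(0.681404, 0.108811) = 1.412447 rad, from sin θ sin δ cos φ₁ over cos δ − sin φ₁ sin φ₂.
Hence λ₂ = -46.56° + 80.93° = 34.37°.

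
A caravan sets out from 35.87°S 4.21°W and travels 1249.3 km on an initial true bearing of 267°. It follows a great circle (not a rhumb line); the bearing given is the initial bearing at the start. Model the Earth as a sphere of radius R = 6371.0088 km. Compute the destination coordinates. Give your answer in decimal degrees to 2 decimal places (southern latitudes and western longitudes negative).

δ = 1249.3/6371.0088 = 0.196091 rad (11.2352°).
With φ₁ = -35.87° = -0.626050 rad and θ = 267° = 4.660029 rad:
sin φ₂ = sin φ₁ cos δ + cos φ₁ sin δ cos θ = (-0.585948)(0.980836) + (0.810349)(0.194837)(-0.052336) = -0.582982
φ₂ = asin(-0.582982) = -0.622394 rad = -35.66°.
Δλ = atan2( sin θ sin δ cos φ₁ , cos δ − sin φ₁ sin φ₂ ) = atan2(-0.157670, 0.639238) = -0.241825 rad = -13.86°.
λ₂ = λ₁ + Δλ = -18.07°.

latitude -35.66°, longitude -18.07°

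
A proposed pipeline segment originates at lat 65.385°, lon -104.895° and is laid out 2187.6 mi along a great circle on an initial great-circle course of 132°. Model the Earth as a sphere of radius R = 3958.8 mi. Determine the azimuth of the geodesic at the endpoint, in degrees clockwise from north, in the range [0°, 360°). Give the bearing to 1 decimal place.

final bearing 156.6°

Angular distance δ = d/R = 2187.6 / 3958.8 = 0.552592 rad.
Start latitude φ₁ = 1.141184 rad; initial bearing θ = 2.303835 rad.
sin φ₂ = sin φ₁ cos δ + cos φ₁ sin δ cos θ = (0.909127)(0.851167) + (0.416519)(0.524895)(-0.669131) = 0.627528
φ₂ = asin(0.627528) = 0.678374 rad = 38.868°.
Δλ = atan2( sin θ sin δ cos φ₁ , cos δ − sin φ₁ sin φ₂ ) = atan2(0.162473, 0.280664) = 0.524750 rad = 30.066°.
Hence λ₂ = -104.895° + 30.066° = -74.829°.
The forward bearing on arrival equals the back-azimuth from the destination plus 180°.
Back-azimuth from P₂ (38.9°, -74.8°) to P₁ (65.4°, -104.9°), with Δλ' = λ₁ − λ₂ = -30.1°: atan2( sin Δλ' cos φ₁ , cos φ₂ sin φ₁ − sin φ₂ cos φ₁ cos Δλ' ) = 336.6°.
Final bearing = (336.6° + 180°) mod 360° = 156.6°.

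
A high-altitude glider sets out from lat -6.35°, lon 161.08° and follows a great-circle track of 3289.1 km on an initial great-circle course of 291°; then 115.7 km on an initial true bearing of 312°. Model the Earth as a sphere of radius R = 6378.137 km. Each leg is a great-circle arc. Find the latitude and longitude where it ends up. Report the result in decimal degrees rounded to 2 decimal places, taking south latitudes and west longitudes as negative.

Apply the spherical direct solution leg by leg, carrying full precision between legs.
Leg 1: from (-6.35°, 161.08°), δ = 3289.1/6378.137 = 0.515683 rad, θ = 291° → φ = 4.56°, λ = 133.57°.
Leg 2: from (4.56°, 133.57°), δ = 115.7/6378.137 = 0.018140 rad, θ = 312° → φ = 5.25°, λ = 132.80°.

latitude 5.25°, longitude 132.80°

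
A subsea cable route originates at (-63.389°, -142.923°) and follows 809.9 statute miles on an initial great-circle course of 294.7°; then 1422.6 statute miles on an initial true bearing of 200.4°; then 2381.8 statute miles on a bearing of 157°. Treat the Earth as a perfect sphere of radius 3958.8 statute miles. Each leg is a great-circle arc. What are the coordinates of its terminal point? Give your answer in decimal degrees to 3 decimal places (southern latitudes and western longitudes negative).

latitude -68.937°, longitude -48.117°

Apply the spherical direct solution leg by leg, carrying full precision between legs.
Leg 1: from (-63.389°, -142.923°), δ = 809.9/3958.8 = 0.204582 rad, θ = 294.7° → φ = -56.866°, λ = -162.658°.
Leg 2: from (-56.866°, -162.658°), δ = 1422.6/3958.8 = 0.359351 rad, θ = 200.4° → φ = -74.595°, λ = 169.861°.
Leg 3: from (-74.595°, 169.861°), δ = 2381.8/3958.8 = 0.601647 rad, θ = 157° → φ = -68.937°, λ = -48.117°.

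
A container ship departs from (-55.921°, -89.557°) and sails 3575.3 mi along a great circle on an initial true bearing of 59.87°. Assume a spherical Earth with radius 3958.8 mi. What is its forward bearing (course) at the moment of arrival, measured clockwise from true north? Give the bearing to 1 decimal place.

The arc subtends δ = 3575.3/3958.8 = 0.903127 rad at the centre.
Start latitude φ₁ = -0.976006 rad; initial bearing θ = 1.044929 rad.
sin φ₂ = sin φ₁ cos δ + cos φ₁ sin δ cos θ = (-0.828266)(0.619157) + (0.560335)(0.785267)(0.501964) = -0.291956
φ₂ = asin(-0.291956) = -0.296272 rad = -16.975°.
For the longitude increment, Δλ = atan2( sin θ sin δ cos φ₁, cos δ − sin φ₁ sin φ₂ ) = atan2(0.380562, 0.377340) = 45.244°.
Hence λ₂ = -89.557° + 45.244° = -44.313°.
The forward bearing on arrival equals the back-azimuth from the destination plus 180°.
Back-azimuth from P₂ (-17.0°, -44.3°) to P₁ (-55.9°, -89.6°), with Δλ' = λ₁ − λ₂ = -45.2°: atan2( sin Δλ' cos φ₁ , cos φ₂ sin φ₁ − sin φ₂ cos φ₁ cos Δλ' ) = 210.4°.
Final bearing = (210.4° + 180°) mod 360° = 30.4°.

final bearing 30.4°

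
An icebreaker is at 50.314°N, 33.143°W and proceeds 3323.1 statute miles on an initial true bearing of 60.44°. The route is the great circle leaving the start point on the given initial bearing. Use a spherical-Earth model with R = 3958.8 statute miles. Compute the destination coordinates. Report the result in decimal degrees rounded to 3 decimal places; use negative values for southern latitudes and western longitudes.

Angular distance δ = d/R = 3323.1 / 3958.8 = 0.839421 rad.
Start latitude φ₁ = 0.878145 rad; initial bearing θ = 1.054877 rad.
Applying the spherical law of cosines for sides, sin φ₂ = sin φ₁ cos δ + cos φ₁ sin δ cos θ = 0.748447, so φ₂ = 48.456°.
Δλ = atan2( sin θ sin δ cos φ₁ , cos δ − sin φ₁ sin φ₂ ) = atan2(0.413406, 0.091922) = 1.352003 rad = 77.464°.
λ₂ = λ₁ + Δλ = 44.321°.

latitude 48.456°, longitude 44.321°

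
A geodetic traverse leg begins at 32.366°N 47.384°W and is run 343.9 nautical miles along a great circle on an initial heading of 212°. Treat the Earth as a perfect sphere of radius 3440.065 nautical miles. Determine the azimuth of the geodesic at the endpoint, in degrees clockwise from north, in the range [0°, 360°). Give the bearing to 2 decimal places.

Angular distance δ = d/R = 343.9 / 3440.065 = 0.099969 rad.
Start latitude φ₁ = 0.564893 rad; initial bearing θ = 3.700098 rad.
Destination latitude: φ₂ = arcsin( sin φ₁ cos δ + cos φ₁ sin δ cos θ ) = arcsin(0.461164) = 27.462°.
Δλ = atan2( sin θ sin δ cos φ₁ , cos δ − sin φ₁ sin φ₂ ) = atan2(-0.044671, 0.748134) = -0.059639 rad = -3.417°.
Hence λ₂ = -47.384° + -3.417° = -50.801°.
The forward bearing on arrival equals the back-azimuth from the destination plus 180°.
Back-azimuth from P₂ (27.46°, -50.80°) to P₁ (32.37°, -47.38°), with Δλ' = λ₁ − λ₂ = 3.42°: atan2( sin Δλ' cos φ₁ , cos φ₂ sin φ₁ − sin φ₂ cos φ₁ cos Δλ' ) = 30.29°.
Final bearing = (30.29° + 180°) mod 360° = 210.29°.

final bearing 210.29°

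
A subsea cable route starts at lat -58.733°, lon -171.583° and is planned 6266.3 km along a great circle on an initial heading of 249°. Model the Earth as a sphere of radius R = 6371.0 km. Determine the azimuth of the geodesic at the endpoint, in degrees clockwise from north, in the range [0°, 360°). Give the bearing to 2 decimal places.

Angular distance δ = d/R = 6266.3 / 6371 = 0.983566 rad.
Start latitude φ₁ = -1.025084 rad; initial bearing θ = 4.345870 rad.
Applying the spherical law of cosines for sides, sin φ₂ = sin φ₁ cos δ + cos φ₁ sin δ cos θ = -0.628428, so φ₂ = -38.934°.
Then Δλ = atan2(-0.403380, 0.016903) = -1.528916 rad, from sin θ sin δ cos φ₁ over cos δ − sin φ₁ sin φ₂.
λ₂ = -171.583° + -87.600° = -259.183°, normalized to (−180°, 180°] → 100.817°.
The forward bearing on arrival equals the back-azimuth from the destination plus 180°.
Back-azimuth from P₂ (-38.93°, 100.82°) to P₁ (-58.73°, -171.58°), with Δλ' = λ₁ − λ₂ = -272.40°: atan2( sin Δλ' cos φ₁ , cos φ₂ sin φ₁ − sin φ₂ cos φ₁ cos Δλ' ) = 141.47°.
Final bearing = (141.47° + 180°) mod 360° = 321.47°.

final bearing 321.47°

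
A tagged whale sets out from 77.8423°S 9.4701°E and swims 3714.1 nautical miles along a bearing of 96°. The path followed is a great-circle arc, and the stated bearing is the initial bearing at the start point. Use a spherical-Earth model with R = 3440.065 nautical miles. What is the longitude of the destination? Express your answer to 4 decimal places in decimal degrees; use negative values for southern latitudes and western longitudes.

longitude 98.8677°

Angular distance δ = d/R = 3714.1 / 3440.065 = 1.079660 rad.
With φ₁ = -77.8423° = -1.358604 rad and θ = 96° = 1.675516 rad:
sin φ₂ = sin φ₁ cos δ + cos φ₁ sin δ cos θ = (-0.977572)(0.471628) + (0.210603)(0.881797)(-0.104528) = -0.480462
φ₂ = asin(-0.480462) = -0.501182 rad = -28.7156°.
For the longitude increment, Δλ = atan2( sin θ sin δ cos φ₁, cos δ − sin φ₁ sin φ₂ ) = atan2(0.184692, 0.001942) = 89.3976°.
λ₂ = 9.4701° + 89.3976° = 98.8677°.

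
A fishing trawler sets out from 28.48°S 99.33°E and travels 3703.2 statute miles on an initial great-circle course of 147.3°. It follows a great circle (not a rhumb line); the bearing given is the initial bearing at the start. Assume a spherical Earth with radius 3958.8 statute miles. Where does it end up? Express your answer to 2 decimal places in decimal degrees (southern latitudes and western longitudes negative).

Central angle δ = d/R = 0.935435 rad.
Converting: φ₁ = -0.497070 rad, θ = 2.570870 rad.
Applying the spherical law of cosines for sides, sin φ₂ = sin φ₁ cos δ + cos φ₁ sin δ cos θ = -0.878329, so φ₂ = -61.44°.
Δλ = atan2( sin θ sin δ cos φ₁ , cos δ − sin φ₁ sin φ₂ ) = atan2(0.382196, 0.174636) = 1.142197 rad = 65.44°.
Hence λ₂ = 99.33° + 65.44° = 164.77°.

latitude -61.44°, longitude 164.77°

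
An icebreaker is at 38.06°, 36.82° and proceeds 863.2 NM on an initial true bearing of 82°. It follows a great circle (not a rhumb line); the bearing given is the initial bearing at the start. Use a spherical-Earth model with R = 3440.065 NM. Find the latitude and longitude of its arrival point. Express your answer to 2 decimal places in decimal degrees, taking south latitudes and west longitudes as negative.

latitude 38.64°, longitude 55.17°

Central angle δ = d/R = 0.250925 rad.
Start latitude φ₁ = 0.664272 rad; initial bearing θ = 1.431170 rad.
Destination latitude: φ₂ = arcsin( sin φ₁ cos δ + cos φ₁ sin δ cos θ ) = arcsin(0.624389) = 38.64°.
For the longitude increment, Δλ = atan2( sin θ sin δ cos φ₁, cos δ − sin φ₁ sin φ₂ ) = atan2(0.193601, 0.583756) = 18.35°.
λ₂ = λ₁ + Δλ = 55.17°.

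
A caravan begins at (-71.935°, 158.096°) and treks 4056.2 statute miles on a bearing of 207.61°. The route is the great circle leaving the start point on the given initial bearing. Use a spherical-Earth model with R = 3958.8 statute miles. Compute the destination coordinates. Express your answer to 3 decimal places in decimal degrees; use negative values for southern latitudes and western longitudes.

latitude -46.772°, longitude 13.421°

The arc subtends δ = 4056.2/3958.8 = 1.024603 rad at the centre.
Converting: φ₁ = -1.255503 rad, θ = 3.623478 rad.
sin φ₂ = sin φ₁ cos δ + cos φ₁ sin δ cos θ = (-0.950705)(0.519438) + (0.310096)(0.854508)(-0.886123) = -0.728637
φ₂ = asin(-0.728637) = -0.816329 rad = -46.772°.
For the longitude increment, Δλ = atan2( sin θ sin δ cos φ₁, cos δ − sin φ₁ sin φ₂ ) = atan2(-0.122805, -0.173281) = -144.675°.
λ₂ = 158.096° + -144.675° = 13.421°.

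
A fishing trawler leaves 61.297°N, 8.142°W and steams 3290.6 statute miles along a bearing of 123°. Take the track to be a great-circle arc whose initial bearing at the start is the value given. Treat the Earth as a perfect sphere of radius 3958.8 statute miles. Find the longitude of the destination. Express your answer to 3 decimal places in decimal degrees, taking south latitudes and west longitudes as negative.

The arc subtends δ = 3290.6/3958.8 = 0.831211 rad at the centre.
Start latitude φ₁ = 1.069834 rad; initial bearing θ = 2.146755 rad.
Destination latitude: φ₂ = arcsin( sin φ₁ cos δ + cos φ₁ sin δ cos θ ) = arcsin(0.397926) = 23.449°.
For the longitude increment, Δλ = atan2( sin θ sin δ cos φ₁, cos δ − sin φ₁ sin φ₂ ) = atan2(0.297559, 0.324952) = 42.480°.
λ₂ = λ₁ + Δλ = 34.338°.

longitude 34.338°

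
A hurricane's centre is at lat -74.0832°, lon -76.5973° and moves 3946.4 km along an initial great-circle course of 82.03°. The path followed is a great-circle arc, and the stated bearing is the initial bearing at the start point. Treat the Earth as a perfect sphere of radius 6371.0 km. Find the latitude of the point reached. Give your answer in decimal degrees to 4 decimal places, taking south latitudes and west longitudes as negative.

latitude -49.5450°

δ = 3946.4/6371 = 0.619432 rad (35.4908°).
Start latitude φ₁ = -1.292996 rad; initial bearing θ = 1.431694 rad.
Applying the spherical law of cosines for sides, sin φ₂ = sin φ₁ cos δ + cos φ₁ sin δ cos θ = -0.760916, so φ₂ = -49.5450°.
Then Δλ = atan2(0.157679, 0.082465) = 1.088924 rad, from sin θ sin δ cos φ₁ over cos δ − sin φ₁ sin φ₂.
λ₂ = -76.5973° + 62.3908° = -14.2065°.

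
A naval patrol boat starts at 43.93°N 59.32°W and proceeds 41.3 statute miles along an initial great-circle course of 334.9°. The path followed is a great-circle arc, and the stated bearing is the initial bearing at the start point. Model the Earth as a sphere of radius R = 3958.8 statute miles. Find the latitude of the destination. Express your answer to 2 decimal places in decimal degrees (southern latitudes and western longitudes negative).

The arc subtends δ = 41.3/3958.8 = 0.010432 rad at the centre.
With φ₁ = 43.93° = 0.766723 rad and θ = 334.9° = 5.845108 rad:
Destination latitude: φ₂ = arcsin( sin φ₁ cos δ + cos φ₁ sin δ cos θ ) = arcsin(0.700545) = 44.47°.
For the longitude increment, Δλ = atan2( sin θ sin δ cos φ₁, cos δ − sin φ₁ sin φ₂ ) = atan2(-0.003187, 0.513922) = -0.36°.
λ₂ = λ₁ + Δλ = -59.68°.

latitude 44.47°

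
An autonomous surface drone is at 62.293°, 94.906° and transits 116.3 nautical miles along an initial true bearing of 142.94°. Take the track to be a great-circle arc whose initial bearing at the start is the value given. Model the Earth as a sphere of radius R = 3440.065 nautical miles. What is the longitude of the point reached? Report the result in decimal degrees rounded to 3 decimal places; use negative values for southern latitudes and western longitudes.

δ = 116.3/3440.065 = 0.033808 rad (1.9370°).
Converting: φ₁ = 1.087218 rad, θ = 2.494774 rad.
Destination latitude: φ₂ = arcsin( sin φ₁ cos δ + cos φ₁ sin δ cos θ ) = arcsin(0.872290) = 60.726°.
Δλ = atan2( sin θ sin δ cos φ₁ , cos δ − sin φ₁ sin φ₂ ) = atan2(0.009471, 0.227158) = 0.041670 rad = 2.388°.
λ₂ = λ₁ + Δλ = 97.294°.

longitude 97.294°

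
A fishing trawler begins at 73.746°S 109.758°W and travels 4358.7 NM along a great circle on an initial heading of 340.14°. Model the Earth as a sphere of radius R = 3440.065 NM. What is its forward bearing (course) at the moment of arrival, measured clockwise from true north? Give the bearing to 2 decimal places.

final bearing 354.54°

Angular distance δ = d/R = 4358.7 / 3440.065 = 1.267040 rad.
Start latitude φ₁ = -1.287111 rad; initial bearing θ = 5.936563 rad.
Destination latitude: φ₂ = arcsin( sin φ₁ cos δ + cos φ₁ sin δ cos θ ) = arcsin(-0.035954) = -2.060°.
For the longitude increment, Δλ = atan2( sin θ sin δ cos φ₁, cos δ − sin φ₁ sin φ₂ ) = atan2(-0.090734, 0.264590) = -18.928°.
Hence λ₂ = -109.758° + -18.928° = -128.686°.
The forward bearing on arrival equals the back-azimuth from the destination plus 180°.
Back-azimuth from P₂ (-2.06°, -128.69°) to P₁ (-73.75°, -109.76°), with Δλ' = λ₁ − λ₂ = 18.93°: atan2( sin Δλ' cos φ₁ , cos φ₂ sin φ₁ − sin φ₂ cos φ₁ cos Δλ' ) = 174.54°.
Final bearing = (174.54° + 180°) mod 360° = 354.54°.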